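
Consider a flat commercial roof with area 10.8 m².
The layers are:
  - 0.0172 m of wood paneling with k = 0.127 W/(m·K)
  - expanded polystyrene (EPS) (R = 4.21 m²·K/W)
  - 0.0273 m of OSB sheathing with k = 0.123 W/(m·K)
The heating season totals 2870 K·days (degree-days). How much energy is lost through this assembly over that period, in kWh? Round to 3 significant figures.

0.0172/0.127 = 0.1354
0.0273/0.123 = 0.222
R_total = 0.1354 + 4.21 + 0.222 = 4.567 m²·K/W
E = A × HDD × 24 / R / 1000 = 10.8 × 2870 × 24 / 4.567 / 1000 = 162.9 kWh

163 kWh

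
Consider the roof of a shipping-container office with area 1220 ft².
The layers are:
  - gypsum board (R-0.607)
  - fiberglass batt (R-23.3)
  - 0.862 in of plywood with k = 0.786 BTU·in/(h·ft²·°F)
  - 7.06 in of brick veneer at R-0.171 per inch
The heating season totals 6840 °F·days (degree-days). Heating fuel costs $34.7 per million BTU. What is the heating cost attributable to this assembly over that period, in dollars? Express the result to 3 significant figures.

265 dollars

0.862/0.786 = 1.097
7.06 × 0.171 = 1.207
R_total = 0.607 + 23.3 + 1.097 + 1.207 = 26.21 ft²·°F·h/BTU
E = A × HDD × 24 / R = 1220 × 6840 × 24 / 26.21 = 7641000 BTU
Cost = 7641000/10⁶ × 34.7 = $265.1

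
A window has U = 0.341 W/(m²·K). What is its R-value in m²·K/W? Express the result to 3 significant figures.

2.93 m²·K/W

R = 1/U = 1/0.341 = 2.933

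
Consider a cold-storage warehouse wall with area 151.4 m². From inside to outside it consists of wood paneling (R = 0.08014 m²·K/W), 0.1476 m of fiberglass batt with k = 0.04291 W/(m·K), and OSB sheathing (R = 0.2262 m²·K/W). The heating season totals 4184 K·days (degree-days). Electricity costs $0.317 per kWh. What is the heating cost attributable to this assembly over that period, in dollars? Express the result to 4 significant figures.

0.1476/0.04291 = 3.4398
R_total = 0.08014 + 3.4398 + 0.2262 = 3.7461 m²·K/W
E = A × HDD × 24 / R / 1000 = 151.4 × 4184 × 24 / 3.7461 / 1000 = 4058.4 kWh
Cost = 4058.4 × 0.317 = $1286.5

1286 dollars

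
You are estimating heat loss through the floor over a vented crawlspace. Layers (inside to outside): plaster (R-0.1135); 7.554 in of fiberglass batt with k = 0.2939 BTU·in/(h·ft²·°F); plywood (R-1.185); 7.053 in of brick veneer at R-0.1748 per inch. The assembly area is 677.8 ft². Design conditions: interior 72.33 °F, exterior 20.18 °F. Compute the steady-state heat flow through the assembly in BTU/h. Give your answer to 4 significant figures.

1252 BTU/h

7.554/0.2939 = 25.703
7.053 × 0.1748 = 1.2329
R_total = 0.1135 + 25.703 + 1.185 + 1.2329 = 28.234 ft²·°F·h/BTU
Q = A·ΔT/R = 677.8 × (72.33 − 20.18) / 28.234 = 1251.9 BTU/h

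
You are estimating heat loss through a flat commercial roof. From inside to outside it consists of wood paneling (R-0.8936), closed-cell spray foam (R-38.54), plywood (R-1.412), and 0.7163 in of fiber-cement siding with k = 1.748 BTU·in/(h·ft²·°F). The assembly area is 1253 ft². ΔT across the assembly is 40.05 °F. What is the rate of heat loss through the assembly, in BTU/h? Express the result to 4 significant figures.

0.7163/1.748 = 0.40978
R_total = 0.8936 + 38.54 + 1.412 + 0.40978 = 41.255 ft²·°F·h/BTU
Q = A·ΔT/R = 1253 × 40.05 / 41.255 = 1216.4 BTU/h

1216 BTU/h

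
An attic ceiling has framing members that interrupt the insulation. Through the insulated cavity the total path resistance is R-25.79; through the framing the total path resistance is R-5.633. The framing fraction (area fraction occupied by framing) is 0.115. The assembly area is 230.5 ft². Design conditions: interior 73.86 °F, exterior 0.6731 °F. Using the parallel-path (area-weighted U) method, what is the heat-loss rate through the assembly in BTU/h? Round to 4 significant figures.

U_eff = 0.885/25.79 + 0.115/5.633 = 0.034316 + 0.020415 = 0.054731
R_eff = 1/U_eff = 18.271 ft²·°F·h/BTU
Q = 230.5 × (73.86 − 0.6731) / 18.271 = 923.29 BTU/h

923.3 BTU/h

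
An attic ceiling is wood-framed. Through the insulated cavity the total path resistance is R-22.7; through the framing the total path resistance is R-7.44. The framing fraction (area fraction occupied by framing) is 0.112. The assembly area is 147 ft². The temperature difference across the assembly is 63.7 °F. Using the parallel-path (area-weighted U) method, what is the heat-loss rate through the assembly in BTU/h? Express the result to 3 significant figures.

U_eff = 0.888/22.7 + 0.112/7.44 = 0.03912 + 0.01505 = 0.05417
R_eff = 1/U_eff = 18.46 ft²·°F·h/BTU
Q = 147 × 63.7 / 18.46 = 507.3 BTU/h

507 BTU/h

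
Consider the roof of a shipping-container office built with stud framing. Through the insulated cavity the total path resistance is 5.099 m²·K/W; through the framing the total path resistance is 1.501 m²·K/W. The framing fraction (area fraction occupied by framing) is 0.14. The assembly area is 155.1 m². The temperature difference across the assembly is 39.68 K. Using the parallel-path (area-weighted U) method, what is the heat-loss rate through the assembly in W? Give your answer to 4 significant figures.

1612 W

U_eff = 0.86/5.099 + 0.14/1.501 = 0.16866 + 0.093271 = 0.26193
R_eff = 1/U_eff = 3.8178 m²·K/W
Q = 155.1 × 39.68 / 3.8178 = 1612 W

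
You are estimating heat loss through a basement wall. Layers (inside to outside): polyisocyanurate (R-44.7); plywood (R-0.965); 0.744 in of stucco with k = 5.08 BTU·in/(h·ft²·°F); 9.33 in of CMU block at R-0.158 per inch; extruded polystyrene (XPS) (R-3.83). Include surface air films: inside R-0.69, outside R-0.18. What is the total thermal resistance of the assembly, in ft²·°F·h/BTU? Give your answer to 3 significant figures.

0.744/5.08 = 0.1465
9.33 × 0.158 = 1.474
R_total = 0.69 + 44.7 + 0.965 + 0.1465 + 1.474 + 3.83 + 0.18 = 51.99 ft²·°F·h/BTU

52.0 ft²·°F·h/BTU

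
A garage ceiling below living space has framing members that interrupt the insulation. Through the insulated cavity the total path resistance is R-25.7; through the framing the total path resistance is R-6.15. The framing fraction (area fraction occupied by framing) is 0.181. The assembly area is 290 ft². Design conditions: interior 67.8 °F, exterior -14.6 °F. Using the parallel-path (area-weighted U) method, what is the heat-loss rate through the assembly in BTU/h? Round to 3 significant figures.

1460 BTU/h

U_eff = 0.819/25.7 + 0.181/6.15 = 0.03187 + 0.02943 = 0.0613
R_eff = 1/U_eff = 16.31 ft²·°F·h/BTU
Q = 290 × (67.8 − (-14.6)) / 16.31 = 1465 BTU/h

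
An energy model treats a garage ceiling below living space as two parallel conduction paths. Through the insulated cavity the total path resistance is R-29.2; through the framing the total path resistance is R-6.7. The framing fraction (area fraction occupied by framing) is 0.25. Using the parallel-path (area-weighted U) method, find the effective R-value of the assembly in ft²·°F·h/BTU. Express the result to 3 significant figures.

U_eff = 0.75/29.2 + 0.25/6.7 = 0.02568 + 0.03731 = 0.063
R_eff = 1/U_eff = 15.87 ft²·°F·h/BTU

15.9 ft²·°F·h/BTU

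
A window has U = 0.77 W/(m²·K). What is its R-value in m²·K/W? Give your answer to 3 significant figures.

1.30 m²·K/W

R = 1/U = 1/0.77 = 1.299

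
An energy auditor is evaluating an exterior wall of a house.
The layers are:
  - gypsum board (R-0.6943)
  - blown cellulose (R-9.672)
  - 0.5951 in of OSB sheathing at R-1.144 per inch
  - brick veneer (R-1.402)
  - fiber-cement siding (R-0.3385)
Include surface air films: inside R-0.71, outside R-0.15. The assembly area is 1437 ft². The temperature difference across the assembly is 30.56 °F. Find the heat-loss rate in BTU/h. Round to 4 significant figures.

3218 BTU/h

0.5951 × 1.144 = 0.68079
R_total = 0.71 + 0.6943 + 9.672 + 0.68079 + 1.402 + 0.3385 + 0.15 = 13.648 ft²·°F·h/BTU
Q = A·ΔT/R = 1437 × 30.56 / 13.648 = 3217.8 BTU/h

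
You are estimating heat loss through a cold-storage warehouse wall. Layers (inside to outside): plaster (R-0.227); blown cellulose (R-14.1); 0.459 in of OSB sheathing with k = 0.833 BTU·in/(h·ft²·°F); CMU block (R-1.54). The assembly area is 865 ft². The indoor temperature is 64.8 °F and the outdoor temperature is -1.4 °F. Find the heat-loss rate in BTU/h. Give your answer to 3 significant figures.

3490 BTU/h

0.459/0.833 = 0.551
R_total = 0.227 + 14.1 + 0.551 + 1.54 = 16.42 ft²·°F·h/BTU
Q = A·ΔT/R = 865 × (64.8 − (-1.4)) / 16.42 = 3488 BTU/h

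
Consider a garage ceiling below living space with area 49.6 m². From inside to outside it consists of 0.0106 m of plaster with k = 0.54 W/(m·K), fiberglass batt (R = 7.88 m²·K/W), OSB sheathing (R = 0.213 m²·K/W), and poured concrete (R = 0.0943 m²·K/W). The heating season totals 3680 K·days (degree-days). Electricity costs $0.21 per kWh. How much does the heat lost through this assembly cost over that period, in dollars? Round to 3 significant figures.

112 dollars

0.0106/0.54 = 0.01963
R_total = 0.01963 + 7.88 + 0.213 + 0.0943 = 8.207 m²·K/W
E = A × HDD × 24 / R / 1000 = 49.6 × 3680 × 24 / 8.207 / 1000 = 533.8 kWh
Cost = 533.8 × 0.21 = $112.1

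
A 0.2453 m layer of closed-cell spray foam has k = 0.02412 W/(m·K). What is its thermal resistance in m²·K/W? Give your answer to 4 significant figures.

R = L/k = 0.2453/0.02412 = 10.17 m²·K/W

10.17 m²·K/W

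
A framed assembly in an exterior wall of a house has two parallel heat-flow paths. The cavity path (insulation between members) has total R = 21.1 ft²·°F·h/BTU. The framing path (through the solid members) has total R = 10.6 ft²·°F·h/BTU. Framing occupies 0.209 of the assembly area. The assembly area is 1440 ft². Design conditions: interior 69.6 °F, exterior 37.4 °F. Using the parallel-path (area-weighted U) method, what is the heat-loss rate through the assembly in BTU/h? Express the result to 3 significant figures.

2650 BTU/h

U_eff = 0.791/21.1 + 0.209/10.6 = 0.03749 + 0.01972 = 0.05721
R_eff = 1/U_eff = 17.48 ft²·°F·h/BTU
Q = 1440 × (69.6 − 37.4) / 17.48 = 2652 BTU/h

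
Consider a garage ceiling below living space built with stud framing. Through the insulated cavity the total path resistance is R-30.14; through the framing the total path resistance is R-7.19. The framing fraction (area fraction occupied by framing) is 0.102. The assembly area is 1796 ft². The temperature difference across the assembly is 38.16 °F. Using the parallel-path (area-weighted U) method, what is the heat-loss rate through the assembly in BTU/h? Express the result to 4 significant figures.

3014 BTU/h

U_eff = 0.898/30.14 + 0.102/7.19 = 0.029794 + 0.014186 = 0.043981
R_eff = 1/U_eff = 22.737 ft²·°F·h/BTU
Q = 1796 × 38.16 / 22.737 = 3014.2 BTU/h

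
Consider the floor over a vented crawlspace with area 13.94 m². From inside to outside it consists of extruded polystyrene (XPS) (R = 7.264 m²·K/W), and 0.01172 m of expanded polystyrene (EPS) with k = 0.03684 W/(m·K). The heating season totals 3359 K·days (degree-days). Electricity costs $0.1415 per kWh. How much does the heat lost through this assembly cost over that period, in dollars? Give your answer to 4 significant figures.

20.97 dollars

0.01172/0.03684 = 0.31813
R_total = 7.264 + 0.31813 = 7.5821 m²·K/W
E = A × HDD × 24 / R / 1000 = 13.94 × 3359 × 24 / 7.5821 / 1000 = 148.22 kWh
Cost = 148.22 × 0.1415 = $20.972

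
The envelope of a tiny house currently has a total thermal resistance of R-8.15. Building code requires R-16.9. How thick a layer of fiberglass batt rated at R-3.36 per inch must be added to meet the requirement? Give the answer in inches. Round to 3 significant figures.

ΔR = 16.9 − 8.15 = 8.75 ft²·°F·h/BTU
L = ΔR / (R/in) = 8.75/3.36 = 2.604 in

2.60 in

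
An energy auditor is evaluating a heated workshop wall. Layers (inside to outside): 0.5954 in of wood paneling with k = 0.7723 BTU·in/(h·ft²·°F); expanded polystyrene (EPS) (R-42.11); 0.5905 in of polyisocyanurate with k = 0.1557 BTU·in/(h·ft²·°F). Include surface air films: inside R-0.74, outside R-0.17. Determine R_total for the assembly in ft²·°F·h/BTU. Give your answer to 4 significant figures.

47.58 ft²·°F·h/BTU

0.5954/0.7723 = 0.77094
0.5905/0.1557 = 3.7925
R_total = 0.74 + 0.77094 + 42.11 + 3.7925 + 0.17 = 47.583 ft²·°F·h/BTU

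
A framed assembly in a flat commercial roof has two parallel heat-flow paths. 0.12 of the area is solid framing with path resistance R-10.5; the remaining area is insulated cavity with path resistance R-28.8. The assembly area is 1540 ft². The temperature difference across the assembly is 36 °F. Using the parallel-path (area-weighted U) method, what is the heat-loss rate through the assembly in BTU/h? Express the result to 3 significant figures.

U_eff = 0.88/28.8 + 0.12/10.5 = 0.03056 + 0.01143 = 0.04198
R_eff = 1/U_eff = 23.82 ft²·°F·h/BTU
Q = 1540 × 36 / 23.82 = 2328 BTU/h

2330 BTU/h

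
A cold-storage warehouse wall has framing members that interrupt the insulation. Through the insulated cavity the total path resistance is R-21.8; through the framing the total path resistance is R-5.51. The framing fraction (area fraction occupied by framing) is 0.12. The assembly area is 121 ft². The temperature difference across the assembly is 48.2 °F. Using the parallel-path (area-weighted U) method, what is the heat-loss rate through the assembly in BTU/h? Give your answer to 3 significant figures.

362 BTU/h

U_eff = 0.88/21.8 + 0.12/5.51 = 0.04037 + 0.02178 = 0.06215
R_eff = 1/U_eff = 16.09 ft²·°F·h/BTU
Q = 121 × 48.2 / 16.09 = 362.4 BTU/h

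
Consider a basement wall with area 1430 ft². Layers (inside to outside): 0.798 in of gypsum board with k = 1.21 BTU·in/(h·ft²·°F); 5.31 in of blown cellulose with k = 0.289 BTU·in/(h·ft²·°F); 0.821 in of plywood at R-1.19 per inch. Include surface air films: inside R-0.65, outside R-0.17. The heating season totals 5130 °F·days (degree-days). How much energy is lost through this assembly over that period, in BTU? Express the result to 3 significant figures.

8450000 BTU

0.798/1.21 = 0.6595
5.31/0.289 = 18.37
0.821 × 1.19 = 0.977
R_total = 0.65 + 0.6595 + 18.37 + 0.977 + 0.17 = 20.83 ft²·°F·h/BTU
E = A × HDD × 24 / R = 1430 × 5130 × 24 / 20.83 = 8452000 BTU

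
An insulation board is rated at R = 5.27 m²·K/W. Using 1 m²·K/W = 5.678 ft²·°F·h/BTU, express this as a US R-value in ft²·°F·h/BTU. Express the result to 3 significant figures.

29.9 ft²·°F·h/BTU

R_US = 5.27 × 5.678 = 29.92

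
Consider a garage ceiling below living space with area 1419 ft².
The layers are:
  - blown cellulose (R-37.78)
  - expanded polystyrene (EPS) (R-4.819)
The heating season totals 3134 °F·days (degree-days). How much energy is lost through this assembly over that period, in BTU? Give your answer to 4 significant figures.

R_total = 37.78 + 4.819 = 42.599 ft²·°F·h/BTU
E = A × HDD × 24 / R = 1419 × 3134 × 24 / 42.599 = 2505500 BTU

2505000 BTU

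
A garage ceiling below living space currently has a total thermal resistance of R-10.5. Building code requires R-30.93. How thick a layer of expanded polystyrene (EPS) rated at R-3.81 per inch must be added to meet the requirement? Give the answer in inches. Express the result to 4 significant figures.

5.362 in

ΔR = 30.93 − 10.5 = 20.43 ft²·°F·h/BTU
L = ΔR / (R/in) = 20.43/3.81 = 5.3622 in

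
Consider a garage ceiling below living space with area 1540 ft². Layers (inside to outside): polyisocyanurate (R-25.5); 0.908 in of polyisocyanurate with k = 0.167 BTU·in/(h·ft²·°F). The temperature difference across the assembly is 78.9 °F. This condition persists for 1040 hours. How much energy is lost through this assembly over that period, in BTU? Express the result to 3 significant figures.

0.908/0.167 = 5.437
R_total = 25.5 + 5.437 = 30.94 ft²·°F·h/BTU
Q = 1540 × 78.9 / 30.94 = 3928 BTU/h
E = 3928 × 1040 = 4085000 BTU

4080000 BTU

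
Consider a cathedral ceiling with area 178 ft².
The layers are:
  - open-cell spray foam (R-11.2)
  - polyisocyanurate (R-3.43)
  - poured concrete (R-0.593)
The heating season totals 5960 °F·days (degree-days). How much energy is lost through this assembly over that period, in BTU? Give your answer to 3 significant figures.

R_total = 11.2 + 3.43 + 0.593 = 15.22 ft²·°F·h/BTU
E = A × HDD × 24 / R = 178 × 5960 × 24 / 15.22 = 1673000 BTU

1670000 BTU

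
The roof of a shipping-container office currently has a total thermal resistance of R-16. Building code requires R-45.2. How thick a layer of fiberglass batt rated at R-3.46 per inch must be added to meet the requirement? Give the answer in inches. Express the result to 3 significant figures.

ΔR = 45.2 − 16 = 29.2 ft²·°F·h/BTU
L = ΔR / (R/in) = 29.2/3.46 = 8.439 in

8.44 in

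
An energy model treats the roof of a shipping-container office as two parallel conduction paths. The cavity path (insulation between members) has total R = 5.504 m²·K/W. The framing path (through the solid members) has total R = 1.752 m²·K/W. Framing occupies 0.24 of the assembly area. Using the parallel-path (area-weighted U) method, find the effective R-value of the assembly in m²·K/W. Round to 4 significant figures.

U_eff = 0.76/5.504 + 0.24/1.752 = 0.13808 + 0.13699 = 0.27507
R_eff = 1/U_eff = 3.6355 m²·K/W

3.635 m²·K/W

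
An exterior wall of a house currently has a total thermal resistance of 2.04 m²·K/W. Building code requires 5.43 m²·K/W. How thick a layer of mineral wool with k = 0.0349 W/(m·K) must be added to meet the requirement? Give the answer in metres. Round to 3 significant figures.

0.118 m

ΔR = 5.43 − 2.04 = 3.39 m²·K/W
L = ΔR × k = 3.39 × 0.0349 = 0.1183 m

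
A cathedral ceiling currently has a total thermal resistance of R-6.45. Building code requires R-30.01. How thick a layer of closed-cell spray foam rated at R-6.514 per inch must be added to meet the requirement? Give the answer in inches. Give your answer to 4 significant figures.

ΔR = 30.01 − 6.45 = 23.56 ft²·°F·h/BTU
L = ΔR / (R/in) = 23.56/6.514 = 3.6168 in

3.617 in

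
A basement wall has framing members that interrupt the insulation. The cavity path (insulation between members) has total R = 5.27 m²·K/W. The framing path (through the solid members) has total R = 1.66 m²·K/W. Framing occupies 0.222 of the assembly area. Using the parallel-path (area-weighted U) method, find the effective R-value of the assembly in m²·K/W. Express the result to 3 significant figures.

3.55 m²·K/W

U_eff = 0.778/5.27 + 0.222/1.66 = 0.1476 + 0.1337 = 0.2814
R_eff = 1/U_eff = 3.554 m²·K/W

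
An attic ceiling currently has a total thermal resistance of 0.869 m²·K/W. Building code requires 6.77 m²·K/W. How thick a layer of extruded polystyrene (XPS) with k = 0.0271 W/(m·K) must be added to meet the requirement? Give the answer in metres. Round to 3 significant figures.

0.160 m

ΔR = 6.77 − 0.869 = 5.901 m²·K/W
L = ΔR × k = 5.901 × 0.0271 = 0.1599 m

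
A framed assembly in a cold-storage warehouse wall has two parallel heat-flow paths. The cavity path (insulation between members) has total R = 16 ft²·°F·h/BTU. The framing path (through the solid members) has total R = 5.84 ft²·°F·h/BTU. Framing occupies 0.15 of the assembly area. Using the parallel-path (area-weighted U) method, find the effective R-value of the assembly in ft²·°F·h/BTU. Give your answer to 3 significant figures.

12.7 ft²·°F·h/BTU

U_eff = 0.85/16 + 0.15/5.84 = 0.05312 + 0.02568 = 0.07881
R_eff = 1/U_eff = 12.69 ft²·°F·h/BTU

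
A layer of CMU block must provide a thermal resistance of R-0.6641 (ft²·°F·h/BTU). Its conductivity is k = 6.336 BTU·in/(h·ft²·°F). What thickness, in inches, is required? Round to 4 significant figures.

L = R × k = 0.6641 × 6.336 = 4.2077 in

4.208 in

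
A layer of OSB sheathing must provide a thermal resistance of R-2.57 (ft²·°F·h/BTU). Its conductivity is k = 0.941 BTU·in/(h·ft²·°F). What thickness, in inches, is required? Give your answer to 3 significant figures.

L = R × k = 2.57 × 0.941 = 2.418 in

2.42 in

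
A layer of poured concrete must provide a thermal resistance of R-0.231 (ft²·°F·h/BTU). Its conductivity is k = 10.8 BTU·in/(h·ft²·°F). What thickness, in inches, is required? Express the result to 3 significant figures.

2.49 in

L = R × k = 0.231 × 10.8 = 2.495 in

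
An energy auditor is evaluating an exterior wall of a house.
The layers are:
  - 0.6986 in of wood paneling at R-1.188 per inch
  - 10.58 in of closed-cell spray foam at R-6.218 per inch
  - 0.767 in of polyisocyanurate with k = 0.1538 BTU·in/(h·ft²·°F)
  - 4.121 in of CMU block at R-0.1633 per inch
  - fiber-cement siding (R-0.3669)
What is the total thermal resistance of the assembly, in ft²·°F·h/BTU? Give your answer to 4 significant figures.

72.64 ft²·°F·h/BTU

0.6986 × 1.188 = 0.82994
10.58 × 6.218 = 65.786
0.767/0.1538 = 4.987
4.121 × 0.1633 = 0.67296
R_total = 0.82994 + 65.786 + 4.987 + 0.67296 + 0.3669 = 72.643 ft²·°F·h/BTU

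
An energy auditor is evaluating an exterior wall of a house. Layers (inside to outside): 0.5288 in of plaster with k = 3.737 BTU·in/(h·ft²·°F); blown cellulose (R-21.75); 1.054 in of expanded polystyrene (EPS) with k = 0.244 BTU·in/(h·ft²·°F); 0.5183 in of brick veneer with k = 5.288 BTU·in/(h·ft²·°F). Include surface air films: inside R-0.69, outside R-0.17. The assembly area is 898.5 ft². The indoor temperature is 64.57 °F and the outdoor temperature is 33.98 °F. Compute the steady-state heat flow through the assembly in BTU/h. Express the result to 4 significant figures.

1012 BTU/h

0.5288/3.737 = 0.1415
1.054/0.244 = 4.3197
0.5183/5.288 = 0.098014
R_total = 0.69 + 0.1415 + 21.75 + 4.3197 + 0.098014 + 0.17 = 27.169 ft²·°F·h/BTU
Q = A·ΔT/R = 898.5 × (64.57 − 33.98) / 27.169 = 1011.6 BTU/h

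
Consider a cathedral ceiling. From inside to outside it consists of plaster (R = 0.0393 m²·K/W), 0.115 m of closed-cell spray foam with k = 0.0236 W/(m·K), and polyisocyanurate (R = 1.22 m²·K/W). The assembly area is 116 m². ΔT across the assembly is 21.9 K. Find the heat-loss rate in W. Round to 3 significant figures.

414 W

0.115/0.0236 = 4.873
R_total = 0.0393 + 4.873 + 1.22 = 6.132 m²·K/W
Q = A·ΔT/R = 116 × 21.9 / 6.132 = 414.3 W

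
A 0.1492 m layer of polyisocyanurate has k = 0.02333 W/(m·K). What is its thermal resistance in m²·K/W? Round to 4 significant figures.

6.395 m²·K/W

R = L/k = 0.1492/0.02333 = 6.3952 m²·K/W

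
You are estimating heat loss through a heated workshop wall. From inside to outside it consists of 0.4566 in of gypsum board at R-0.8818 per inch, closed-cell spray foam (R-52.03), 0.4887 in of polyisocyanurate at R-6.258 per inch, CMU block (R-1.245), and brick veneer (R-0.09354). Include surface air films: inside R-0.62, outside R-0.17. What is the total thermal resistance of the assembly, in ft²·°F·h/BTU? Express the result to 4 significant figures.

0.4566 × 0.8818 = 0.40263
0.4887 × 6.258 = 3.0583
R_total = 0.62 + 0.40263 + 52.03 + 3.0583 + 1.245 + 0.09354 + 0.17 = 57.619 ft²·°F·h/BTU

57.62 ft²·°F·h/BTU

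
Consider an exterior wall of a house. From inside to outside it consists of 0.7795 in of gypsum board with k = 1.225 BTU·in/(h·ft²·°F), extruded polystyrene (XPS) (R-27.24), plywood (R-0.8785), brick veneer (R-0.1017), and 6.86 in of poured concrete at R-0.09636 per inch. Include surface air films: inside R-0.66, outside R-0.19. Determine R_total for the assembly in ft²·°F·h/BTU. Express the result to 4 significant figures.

0.7795/1.225 = 0.63633
6.86 × 0.09636 = 0.66103
R_total = 0.66 + 0.63633 + 27.24 + 0.8785 + 0.1017 + 0.66103 + 0.19 = 30.368 ft²·°F·h/BTU

30.37 ft²·°F·h/BTU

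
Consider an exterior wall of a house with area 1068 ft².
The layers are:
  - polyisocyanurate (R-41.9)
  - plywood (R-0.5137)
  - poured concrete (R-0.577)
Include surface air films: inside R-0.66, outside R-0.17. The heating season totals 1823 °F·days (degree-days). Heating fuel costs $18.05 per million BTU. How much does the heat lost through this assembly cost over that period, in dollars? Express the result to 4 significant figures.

R_total = 0.66 + 41.9 + 0.5137 + 0.577 + 0.17 = 43.821 ft²·°F·h/BTU
E = A × HDD × 24 / R = 1068 × 1823 × 24 / 43.821 = 1066300 BTU
Cost = 1066300/10⁶ × 18.05 = $19.247

19.25 dollars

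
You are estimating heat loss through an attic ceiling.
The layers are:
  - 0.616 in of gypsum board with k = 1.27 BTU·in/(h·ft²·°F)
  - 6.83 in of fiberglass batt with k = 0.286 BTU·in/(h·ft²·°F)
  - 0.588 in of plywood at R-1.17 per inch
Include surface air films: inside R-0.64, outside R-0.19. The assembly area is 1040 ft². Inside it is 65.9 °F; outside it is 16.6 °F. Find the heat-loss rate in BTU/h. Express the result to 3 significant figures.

0.616/1.27 = 0.485
6.83/0.286 = 23.88
0.588 × 1.17 = 0.688
R_total = 0.64 + 0.485 + 23.88 + 0.688 + 0.19 = 25.88 ft²·°F·h/BTU
Q = A·ΔT/R = 1040 × (65.9 − 16.6) / 25.88 = 1981 BTU/h

1980 BTU/h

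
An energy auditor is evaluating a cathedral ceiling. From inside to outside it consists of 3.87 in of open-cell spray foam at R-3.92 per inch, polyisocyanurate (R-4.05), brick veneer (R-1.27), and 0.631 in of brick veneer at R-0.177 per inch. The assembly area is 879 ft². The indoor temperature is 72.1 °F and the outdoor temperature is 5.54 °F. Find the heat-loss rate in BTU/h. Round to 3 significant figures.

3.87 × 3.92 = 15.17
0.631 × 0.177 = 0.1117
R_total = 15.17 + 4.05 + 1.27 + 0.1117 = 20.6 ft²·°F·h/BTU
Q = A·ΔT/R = 879 × (72.1 − 5.54) / 20.6 = 2840 BTU/h

2840 BTU/h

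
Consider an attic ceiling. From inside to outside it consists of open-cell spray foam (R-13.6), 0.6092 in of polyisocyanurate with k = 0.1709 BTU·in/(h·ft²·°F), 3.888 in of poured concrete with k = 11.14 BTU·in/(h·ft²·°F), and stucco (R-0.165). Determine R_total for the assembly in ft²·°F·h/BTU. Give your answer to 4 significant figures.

17.68 ft²·°F·h/BTU

0.6092/0.1709 = 3.5647
3.888/11.14 = 0.34901
R_total = 13.6 + 3.5647 + 0.34901 + 0.165 = 17.679 ft²·°F·h/BTU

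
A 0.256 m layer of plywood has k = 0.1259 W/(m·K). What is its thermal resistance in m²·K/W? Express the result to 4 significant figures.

R = L/k = 0.256/0.1259 = 2.0334 m²·K/W

2.033 m²·K/W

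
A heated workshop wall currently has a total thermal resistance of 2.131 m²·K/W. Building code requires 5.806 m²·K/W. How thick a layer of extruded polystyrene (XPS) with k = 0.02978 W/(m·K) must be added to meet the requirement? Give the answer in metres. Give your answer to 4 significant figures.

0.1094 m

ΔR = 5.806 − 2.131 = 3.675 m²·K/W
L = ΔR × k = 3.675 × 0.02978 = 0.10944 m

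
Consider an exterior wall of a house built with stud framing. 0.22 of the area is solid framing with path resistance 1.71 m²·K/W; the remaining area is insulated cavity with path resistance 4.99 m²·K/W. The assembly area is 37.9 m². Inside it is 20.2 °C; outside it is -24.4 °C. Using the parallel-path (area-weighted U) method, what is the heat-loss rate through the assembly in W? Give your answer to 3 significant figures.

U_eff = 0.78/4.99 + 0.22/1.71 = 0.1563 + 0.1287 = 0.285
R_eff = 1/U_eff = 3.509 m²·K/W
Q = 37.9 × (20.2 − (-24.4)) / 3.509 = 481.7 W

482 W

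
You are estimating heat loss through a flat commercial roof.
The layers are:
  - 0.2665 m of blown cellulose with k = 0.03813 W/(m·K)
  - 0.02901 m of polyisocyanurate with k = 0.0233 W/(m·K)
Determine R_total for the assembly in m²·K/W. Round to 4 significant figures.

8.234 m²·K/W

0.2665/0.03813 = 6.9892
0.02901/0.0233 = 1.2451
R_total = 6.9892 + 1.2451 = 8.2343 m²·K/W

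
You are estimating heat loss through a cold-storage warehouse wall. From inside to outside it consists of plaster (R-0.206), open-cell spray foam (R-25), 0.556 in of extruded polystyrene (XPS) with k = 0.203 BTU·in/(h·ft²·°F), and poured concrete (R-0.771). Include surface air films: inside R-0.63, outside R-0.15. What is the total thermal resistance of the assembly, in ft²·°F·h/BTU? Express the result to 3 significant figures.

0.556/0.203 = 2.739
R_total = 0.63 + 0.206 + 25 + 2.739 + 0.771 + 0.15 = 29.5 ft²·°F·h/BTU

29.5 ft²·°F·h/BTU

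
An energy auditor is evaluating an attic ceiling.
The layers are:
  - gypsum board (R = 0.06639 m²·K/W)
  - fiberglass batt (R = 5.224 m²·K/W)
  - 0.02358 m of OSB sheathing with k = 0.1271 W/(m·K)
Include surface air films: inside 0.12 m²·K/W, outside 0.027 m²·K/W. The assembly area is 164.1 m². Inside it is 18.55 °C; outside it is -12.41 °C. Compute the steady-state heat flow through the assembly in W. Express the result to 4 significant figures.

903.5 W

0.02358/0.1271 = 0.18552
R_total = 0.12 + 0.06639 + 5.224 + 0.18552 + 0.027 = 5.6229 m²·K/W
Q = A·ΔT/R = 164.1 × (18.55 − (-12.41)) / 5.6229 = 903.54 W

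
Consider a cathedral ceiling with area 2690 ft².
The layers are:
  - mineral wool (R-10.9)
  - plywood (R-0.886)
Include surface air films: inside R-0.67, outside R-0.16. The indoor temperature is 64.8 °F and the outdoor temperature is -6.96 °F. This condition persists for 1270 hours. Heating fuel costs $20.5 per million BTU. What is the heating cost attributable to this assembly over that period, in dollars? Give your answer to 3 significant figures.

R_total = 0.67 + 10.9 + 0.886 + 0.16 = 12.62 ft²·°F·h/BTU
Q = 2690 × (64.8 − (-6.96)) / 12.62 = 15300 BTU/h
E = 15300 × 1270 = 19430000 BTU
Cost = 19430000/10⁶ × 20.5 = $398.4

398 dollars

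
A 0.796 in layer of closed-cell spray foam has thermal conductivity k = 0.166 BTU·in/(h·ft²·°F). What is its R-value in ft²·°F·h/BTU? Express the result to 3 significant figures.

4.80 ft²·°F·h/BTU

R = L/k = 0.796/0.166 = 4.795 ft²·°F·h/BTU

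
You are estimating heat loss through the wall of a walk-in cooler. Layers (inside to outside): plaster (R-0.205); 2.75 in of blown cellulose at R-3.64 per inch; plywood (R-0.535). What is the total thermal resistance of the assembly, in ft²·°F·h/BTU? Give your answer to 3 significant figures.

2.75 × 3.64 = 10.01
R_total = 0.205 + 10.01 + 0.535 = 10.75 ft²·°F·h/BTU

10.8 ft²·°F·h/BTU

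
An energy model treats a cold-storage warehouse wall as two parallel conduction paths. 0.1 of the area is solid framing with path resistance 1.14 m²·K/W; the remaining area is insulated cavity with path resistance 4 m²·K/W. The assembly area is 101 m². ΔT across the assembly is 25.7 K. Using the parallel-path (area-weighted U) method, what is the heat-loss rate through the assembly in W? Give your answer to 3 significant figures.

812 W

U_eff = 0.9/4 + 0.1/1.14 = 0.225 + 0.08772 = 0.3127
R_eff = 1/U_eff = 3.198 m²·K/W
Q = 101 × 25.7 / 3.198 = 811.7 W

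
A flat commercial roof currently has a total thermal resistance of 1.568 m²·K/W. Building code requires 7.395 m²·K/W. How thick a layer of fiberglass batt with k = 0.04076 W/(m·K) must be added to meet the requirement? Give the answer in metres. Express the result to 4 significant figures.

ΔR = 7.395 − 1.568 = 5.827 m²·K/W
L = ΔR × k = 5.827 × 0.04076 = 0.23751 m

0.2375 m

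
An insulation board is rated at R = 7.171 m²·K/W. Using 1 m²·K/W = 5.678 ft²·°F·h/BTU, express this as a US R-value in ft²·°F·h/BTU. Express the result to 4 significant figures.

R_US = 7.171 × 5.678 = 40.717

40.72 ft²·°F·h/BTU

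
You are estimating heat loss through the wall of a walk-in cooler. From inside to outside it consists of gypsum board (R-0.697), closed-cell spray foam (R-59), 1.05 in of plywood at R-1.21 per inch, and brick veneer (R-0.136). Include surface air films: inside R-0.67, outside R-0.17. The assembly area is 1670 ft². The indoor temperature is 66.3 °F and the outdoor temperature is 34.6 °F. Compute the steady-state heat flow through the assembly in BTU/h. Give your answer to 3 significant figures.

855 BTU/h

1.05 × 1.21 = 1.27
R_total = 0.67 + 0.697 + 59 + 1.27 + 0.136 + 0.17 = 61.94 ft²·°F·h/BTU
Q = A·ΔT/R = 1670 × (66.3 − 34.6) / 61.94 = 854.6 BTU/h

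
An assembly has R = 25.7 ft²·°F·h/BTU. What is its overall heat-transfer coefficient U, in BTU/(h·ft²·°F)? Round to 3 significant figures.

0.0389 BTU/(h·ft²·°F)

U = 1/R = 1/25.7 = 0.03891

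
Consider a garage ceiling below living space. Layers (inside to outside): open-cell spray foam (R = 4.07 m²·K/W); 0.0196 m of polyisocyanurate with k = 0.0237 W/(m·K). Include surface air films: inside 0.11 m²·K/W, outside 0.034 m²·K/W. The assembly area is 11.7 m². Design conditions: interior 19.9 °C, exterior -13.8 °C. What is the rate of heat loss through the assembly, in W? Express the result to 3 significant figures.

78.2 W

0.0196/0.0237 = 0.827
R_total = 0.11 + 4.07 + 0.827 + 0.034 = 5.041 m²·K/W
Q = A·ΔT/R = 11.7 × (19.9 − (-13.8)) / 5.041 = 78.22 W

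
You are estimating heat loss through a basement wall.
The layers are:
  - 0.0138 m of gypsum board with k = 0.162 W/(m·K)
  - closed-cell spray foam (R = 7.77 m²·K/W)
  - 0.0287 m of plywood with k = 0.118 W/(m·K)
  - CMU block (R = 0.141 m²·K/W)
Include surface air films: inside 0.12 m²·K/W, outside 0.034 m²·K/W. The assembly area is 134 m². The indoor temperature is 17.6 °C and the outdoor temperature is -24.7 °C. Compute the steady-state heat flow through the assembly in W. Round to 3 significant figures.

675 W

0.0138/0.162 = 0.08519
0.0287/0.118 = 0.2432
R_total = 0.12 + 0.08519 + 7.77 + 0.2432 + 0.141 + 0.034 = 8.393 m²·K/W
Q = A·ΔT/R = 134 × (17.6 − (-24.7)) / 8.393 = 675.3 W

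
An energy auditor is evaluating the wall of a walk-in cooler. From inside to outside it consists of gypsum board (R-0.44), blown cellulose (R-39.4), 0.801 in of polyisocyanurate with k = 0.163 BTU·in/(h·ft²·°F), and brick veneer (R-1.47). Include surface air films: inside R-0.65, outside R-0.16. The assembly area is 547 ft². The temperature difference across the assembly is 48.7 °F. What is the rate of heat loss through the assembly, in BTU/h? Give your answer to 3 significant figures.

0.801/0.163 = 4.914
R_total = 0.65 + 0.44 + 39.4 + 4.914 + 1.47 + 0.16 = 47.03 ft²·°F·h/BTU
Q = A·ΔT/R = 547 × 48.7 / 47.03 = 566.4 BTU/h

566 BTU/h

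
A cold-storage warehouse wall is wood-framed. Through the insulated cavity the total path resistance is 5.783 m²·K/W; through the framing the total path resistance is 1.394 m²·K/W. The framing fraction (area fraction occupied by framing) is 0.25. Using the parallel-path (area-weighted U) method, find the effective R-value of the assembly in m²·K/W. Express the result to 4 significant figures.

U_eff = 0.75/5.783 + 0.25/1.394 = 0.12969 + 0.17934 = 0.30903
R_eff = 1/U_eff = 3.2359 m²·K/W

3.236 m²·K/W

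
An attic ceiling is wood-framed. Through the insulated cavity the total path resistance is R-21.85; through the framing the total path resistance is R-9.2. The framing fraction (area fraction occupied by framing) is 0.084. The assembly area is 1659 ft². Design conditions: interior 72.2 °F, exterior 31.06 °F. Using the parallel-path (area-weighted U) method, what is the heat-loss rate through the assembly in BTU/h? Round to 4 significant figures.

U_eff = 0.916/21.85 + 0.084/9.2 = 0.041922 + 0.0091304 = 0.051053
R_eff = 1/U_eff = 19.588 ft²·°F·h/BTU
Q = 1659 × (72.2 − 31.06) / 19.588 = 3484.4 BTU/h

3484 BTU/h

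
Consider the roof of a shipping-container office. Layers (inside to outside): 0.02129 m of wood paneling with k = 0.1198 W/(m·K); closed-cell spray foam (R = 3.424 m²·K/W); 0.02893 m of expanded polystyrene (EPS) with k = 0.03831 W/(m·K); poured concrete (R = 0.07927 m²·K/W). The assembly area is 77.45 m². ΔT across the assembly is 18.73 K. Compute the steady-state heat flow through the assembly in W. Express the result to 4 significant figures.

327.0 W

0.02129/0.1198 = 0.17771
0.02893/0.03831 = 0.75516
R_total = 0.17771 + 3.424 + 0.75516 + 0.07927 = 4.4361 m²·K/W
Q = A·ΔT/R = 77.45 × 18.73 / 4.4361 = 327 W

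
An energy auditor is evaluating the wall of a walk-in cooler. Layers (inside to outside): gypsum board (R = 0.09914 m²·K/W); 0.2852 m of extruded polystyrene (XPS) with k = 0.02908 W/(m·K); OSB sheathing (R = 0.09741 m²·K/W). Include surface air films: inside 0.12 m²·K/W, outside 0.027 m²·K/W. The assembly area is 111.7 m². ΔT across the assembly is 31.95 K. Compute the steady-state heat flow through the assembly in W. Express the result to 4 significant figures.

351.6 W

0.2852/0.02908 = 9.8074
R_total = 0.12 + 0.09914 + 9.8074 + 0.09741 + 0.027 = 10.151 m²·K/W
Q = A·ΔT/R = 111.7 × 31.95 / 10.151 = 351.57 W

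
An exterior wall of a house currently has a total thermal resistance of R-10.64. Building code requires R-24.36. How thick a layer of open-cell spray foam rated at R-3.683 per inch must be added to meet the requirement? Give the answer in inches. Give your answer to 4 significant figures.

3.725 in

ΔR = 24.36 − 10.64 = 13.72 ft²·°F·h/BTU
L = ΔR / (R/in) = 13.72/3.683 = 3.7252 in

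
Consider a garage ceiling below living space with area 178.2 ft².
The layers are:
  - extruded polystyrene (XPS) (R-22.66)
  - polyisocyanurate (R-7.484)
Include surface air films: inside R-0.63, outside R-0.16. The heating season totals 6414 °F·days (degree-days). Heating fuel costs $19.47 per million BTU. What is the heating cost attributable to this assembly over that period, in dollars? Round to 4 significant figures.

17.27 dollars

R_total = 0.63 + 22.66 + 7.484 + 0.16 = 30.934 ft²·°F·h/BTU
E = A × HDD × 24 / R = 178.2 × 6414 × 24 / 30.934 = 886770 BTU
Cost = 886770/10⁶ × 19.47 = $17.265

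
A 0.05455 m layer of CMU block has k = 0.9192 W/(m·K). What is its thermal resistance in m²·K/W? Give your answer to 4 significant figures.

0.05935 m²·K/W

R = L/k = 0.05455/0.9192 = 0.059345 m²·K/W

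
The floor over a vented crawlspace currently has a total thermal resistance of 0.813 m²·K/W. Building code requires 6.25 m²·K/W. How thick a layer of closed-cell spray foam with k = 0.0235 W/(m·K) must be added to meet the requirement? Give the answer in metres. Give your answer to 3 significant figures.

0.128 m

ΔR = 6.25 − 0.813 = 5.437 m²·K/W
L = ΔR × k = 5.437 × 0.0235 = 0.1278 m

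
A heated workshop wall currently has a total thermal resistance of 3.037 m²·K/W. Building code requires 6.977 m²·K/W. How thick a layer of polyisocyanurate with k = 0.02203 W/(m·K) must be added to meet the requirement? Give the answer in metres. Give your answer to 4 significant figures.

ΔR = 6.977 − 3.037 = 3.94 m²·K/W
L = ΔR × k = 3.94 × 0.02203 = 0.086798 m

0.08680 m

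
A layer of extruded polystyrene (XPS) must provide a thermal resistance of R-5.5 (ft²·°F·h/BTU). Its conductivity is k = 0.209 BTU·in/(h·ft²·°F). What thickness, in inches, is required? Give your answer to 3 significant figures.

L = R × k = 5.5 × 0.209 = 1.149 in

1.15 in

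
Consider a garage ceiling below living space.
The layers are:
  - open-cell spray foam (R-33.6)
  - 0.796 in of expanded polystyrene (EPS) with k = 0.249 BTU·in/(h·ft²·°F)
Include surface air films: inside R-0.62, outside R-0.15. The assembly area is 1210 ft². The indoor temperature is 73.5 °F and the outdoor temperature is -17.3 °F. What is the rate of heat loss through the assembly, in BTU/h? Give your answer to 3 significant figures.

0.796/0.249 = 3.197
R_total = 0.62 + 33.6 + 3.197 + 0.15 = 37.57 ft²·°F·h/BTU
Q = A·ΔT/R = 1210 × (73.5 − (-17.3)) / 37.57 = 2925 BTU/h

2920 BTU/h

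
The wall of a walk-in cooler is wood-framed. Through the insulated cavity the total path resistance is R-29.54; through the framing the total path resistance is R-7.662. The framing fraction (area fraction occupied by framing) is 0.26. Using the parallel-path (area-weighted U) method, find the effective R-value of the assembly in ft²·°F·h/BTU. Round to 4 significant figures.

16.95 ft²·°F·h/BTU

U_eff = 0.74/29.54 + 0.26/7.662 = 0.025051 + 0.033934 = 0.058984
R_eff = 1/U_eff = 16.954 ft²·°F·h/BTU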